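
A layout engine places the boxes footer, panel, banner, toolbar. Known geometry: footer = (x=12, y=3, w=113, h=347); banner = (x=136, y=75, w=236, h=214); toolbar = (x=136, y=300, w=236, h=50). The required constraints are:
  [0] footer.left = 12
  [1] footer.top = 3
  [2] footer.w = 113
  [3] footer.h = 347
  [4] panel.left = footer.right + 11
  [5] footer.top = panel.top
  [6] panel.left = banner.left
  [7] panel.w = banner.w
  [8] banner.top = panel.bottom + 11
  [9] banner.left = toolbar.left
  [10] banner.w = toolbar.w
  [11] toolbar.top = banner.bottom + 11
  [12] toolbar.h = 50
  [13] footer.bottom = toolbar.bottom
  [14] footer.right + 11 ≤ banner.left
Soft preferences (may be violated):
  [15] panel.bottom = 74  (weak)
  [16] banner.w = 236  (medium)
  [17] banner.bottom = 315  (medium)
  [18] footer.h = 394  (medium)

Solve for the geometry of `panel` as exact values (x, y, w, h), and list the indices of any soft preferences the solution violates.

1. panel.x = 136  [panel.left = footer.right + 11]
2. panel.y = 3  [footer.top = panel.top]
3. panel.w = 236  [panel.w = banner.w]
4. panel.h = 61  [banner.top = panel.bottom + 11]

panel = (x=136, y=3, w=236, h=61)
violated soft preferences: 15, 17, 18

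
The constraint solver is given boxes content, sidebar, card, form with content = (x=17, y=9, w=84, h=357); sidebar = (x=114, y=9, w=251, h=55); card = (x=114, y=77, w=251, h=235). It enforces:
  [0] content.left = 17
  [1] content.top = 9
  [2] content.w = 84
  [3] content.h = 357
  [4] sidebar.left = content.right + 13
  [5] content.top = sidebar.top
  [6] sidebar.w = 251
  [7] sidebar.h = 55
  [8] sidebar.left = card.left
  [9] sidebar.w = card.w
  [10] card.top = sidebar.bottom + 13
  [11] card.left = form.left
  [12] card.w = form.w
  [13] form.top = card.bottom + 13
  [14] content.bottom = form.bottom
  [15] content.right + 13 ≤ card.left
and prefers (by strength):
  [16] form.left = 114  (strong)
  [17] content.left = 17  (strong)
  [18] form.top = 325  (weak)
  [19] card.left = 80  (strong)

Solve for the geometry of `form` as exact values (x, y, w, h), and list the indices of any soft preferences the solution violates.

form = (x=114, y=325, w=251, h=41)
violated soft preferences: 19

1. form.x = 114  [card.left = form.left]
2. form.w = 251  [card.w = form.w]
3. form.y = 325  [form.top = card.bottom + 13]
4. form.h = 41  [content.bottom = form.bottom]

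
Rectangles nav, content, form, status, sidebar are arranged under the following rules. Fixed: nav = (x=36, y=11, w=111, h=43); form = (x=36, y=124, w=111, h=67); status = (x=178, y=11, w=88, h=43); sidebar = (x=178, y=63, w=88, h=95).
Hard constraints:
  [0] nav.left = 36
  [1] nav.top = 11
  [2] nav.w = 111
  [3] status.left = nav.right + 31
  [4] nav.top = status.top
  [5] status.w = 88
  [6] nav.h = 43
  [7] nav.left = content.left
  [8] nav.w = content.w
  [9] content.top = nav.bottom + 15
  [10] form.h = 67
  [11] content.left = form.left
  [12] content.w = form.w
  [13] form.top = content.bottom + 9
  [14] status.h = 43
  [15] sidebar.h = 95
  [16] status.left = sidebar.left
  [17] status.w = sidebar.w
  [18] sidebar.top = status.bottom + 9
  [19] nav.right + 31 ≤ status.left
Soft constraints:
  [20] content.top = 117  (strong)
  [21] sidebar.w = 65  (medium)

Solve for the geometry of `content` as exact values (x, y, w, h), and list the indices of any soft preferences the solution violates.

1. content.x = 36  [nav.left = content.left]
2. content.w = 111  [nav.w = content.w]
3. content.y = 69  [content.top = nav.bottom + 15]
4. content.h = 46  [form.top = content.bottom + 9]

content = (x=36, y=69, w=111, h=46)
violated soft preferences: 20, 21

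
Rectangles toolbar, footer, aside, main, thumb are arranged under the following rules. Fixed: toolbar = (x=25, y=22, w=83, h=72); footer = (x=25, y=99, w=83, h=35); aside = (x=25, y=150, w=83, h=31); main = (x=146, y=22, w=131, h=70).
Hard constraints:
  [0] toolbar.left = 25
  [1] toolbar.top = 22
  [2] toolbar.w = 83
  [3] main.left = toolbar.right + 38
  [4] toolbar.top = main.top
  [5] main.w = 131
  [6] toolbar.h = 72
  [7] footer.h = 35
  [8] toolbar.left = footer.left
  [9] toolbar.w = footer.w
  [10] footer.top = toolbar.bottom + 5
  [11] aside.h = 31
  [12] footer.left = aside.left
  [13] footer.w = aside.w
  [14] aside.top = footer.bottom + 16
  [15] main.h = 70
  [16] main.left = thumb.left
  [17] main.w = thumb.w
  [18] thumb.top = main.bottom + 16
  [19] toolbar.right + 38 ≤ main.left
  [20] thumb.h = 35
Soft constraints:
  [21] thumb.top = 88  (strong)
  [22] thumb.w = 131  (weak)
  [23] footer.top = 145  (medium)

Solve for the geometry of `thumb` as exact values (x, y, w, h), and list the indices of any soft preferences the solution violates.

1. thumb.x = 146  [main.left = thumb.left]
2. thumb.w = 131  [main.w = thumb.w]
3. thumb.y = 108  [thumb.top = main.bottom + 16]
4. thumb.h = 35  [thumb.h = 35]

thumb = (x=146, y=108, w=131, h=35)
violated soft preferences: 21, 23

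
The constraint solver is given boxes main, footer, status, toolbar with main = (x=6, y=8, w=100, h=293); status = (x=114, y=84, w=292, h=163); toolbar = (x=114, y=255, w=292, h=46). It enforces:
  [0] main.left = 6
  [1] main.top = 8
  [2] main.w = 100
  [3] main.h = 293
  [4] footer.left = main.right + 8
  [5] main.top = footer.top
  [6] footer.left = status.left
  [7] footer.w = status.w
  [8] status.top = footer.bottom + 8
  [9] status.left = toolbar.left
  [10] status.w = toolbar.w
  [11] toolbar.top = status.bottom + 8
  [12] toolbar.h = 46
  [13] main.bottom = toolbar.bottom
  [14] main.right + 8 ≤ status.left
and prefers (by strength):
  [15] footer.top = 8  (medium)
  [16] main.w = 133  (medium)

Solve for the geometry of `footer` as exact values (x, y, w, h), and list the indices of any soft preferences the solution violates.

1. footer.x = 114  [footer.left = main.right + 8]
2. footer.y = 8  [main.top = footer.top]
3. footer.w = 292  [footer.w = status.w]
4. footer.h = 68  [status.top = footer.bottom + 8]

footer = (x=114, y=8, w=292, h=68)
violated soft preferences: 16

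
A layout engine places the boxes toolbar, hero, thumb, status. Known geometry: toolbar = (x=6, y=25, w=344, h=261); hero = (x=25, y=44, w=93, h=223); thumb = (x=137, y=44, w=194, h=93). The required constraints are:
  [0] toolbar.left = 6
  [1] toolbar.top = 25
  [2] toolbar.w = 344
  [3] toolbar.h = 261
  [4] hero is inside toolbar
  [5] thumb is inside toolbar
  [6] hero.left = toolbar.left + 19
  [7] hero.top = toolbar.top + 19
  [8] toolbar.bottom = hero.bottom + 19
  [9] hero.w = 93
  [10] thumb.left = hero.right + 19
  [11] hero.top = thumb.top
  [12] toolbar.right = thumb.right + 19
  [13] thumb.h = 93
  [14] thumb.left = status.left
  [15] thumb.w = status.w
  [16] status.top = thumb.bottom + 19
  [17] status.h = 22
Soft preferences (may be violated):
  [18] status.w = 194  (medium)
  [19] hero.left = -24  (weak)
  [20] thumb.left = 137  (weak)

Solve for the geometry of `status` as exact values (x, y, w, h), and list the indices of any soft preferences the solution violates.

1. status.x = 137  [thumb.left = status.left]
2. status.w = 194  [thumb.w = status.w]
3. status.y = 156  [status.top = thumb.bottom + 19]
4. status.h = 22  [status.h = 22]

status = (x=137, y=156, w=194, h=22)
violated soft preferences: 19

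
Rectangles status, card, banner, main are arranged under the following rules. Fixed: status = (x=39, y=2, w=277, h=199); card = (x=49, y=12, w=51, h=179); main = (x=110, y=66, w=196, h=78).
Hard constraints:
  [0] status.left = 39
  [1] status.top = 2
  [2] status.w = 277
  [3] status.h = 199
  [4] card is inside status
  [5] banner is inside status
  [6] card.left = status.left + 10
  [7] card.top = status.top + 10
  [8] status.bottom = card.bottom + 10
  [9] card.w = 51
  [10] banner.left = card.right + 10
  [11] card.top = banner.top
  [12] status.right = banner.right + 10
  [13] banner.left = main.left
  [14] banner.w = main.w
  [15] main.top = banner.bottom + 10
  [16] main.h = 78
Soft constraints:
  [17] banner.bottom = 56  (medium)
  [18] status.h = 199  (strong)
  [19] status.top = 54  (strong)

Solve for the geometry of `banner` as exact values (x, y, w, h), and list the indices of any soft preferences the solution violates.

banner = (x=110, y=12, w=196, h=44)
violated soft preferences: 19

1. banner.x = 110  [banner.left = card.right + 10]
2. banner.y = 12  [card.top = banner.top]
3. banner.w = 196  [status.right = banner.right + 10]
4. banner.h = 44  [main.top = banner.bottom + 10]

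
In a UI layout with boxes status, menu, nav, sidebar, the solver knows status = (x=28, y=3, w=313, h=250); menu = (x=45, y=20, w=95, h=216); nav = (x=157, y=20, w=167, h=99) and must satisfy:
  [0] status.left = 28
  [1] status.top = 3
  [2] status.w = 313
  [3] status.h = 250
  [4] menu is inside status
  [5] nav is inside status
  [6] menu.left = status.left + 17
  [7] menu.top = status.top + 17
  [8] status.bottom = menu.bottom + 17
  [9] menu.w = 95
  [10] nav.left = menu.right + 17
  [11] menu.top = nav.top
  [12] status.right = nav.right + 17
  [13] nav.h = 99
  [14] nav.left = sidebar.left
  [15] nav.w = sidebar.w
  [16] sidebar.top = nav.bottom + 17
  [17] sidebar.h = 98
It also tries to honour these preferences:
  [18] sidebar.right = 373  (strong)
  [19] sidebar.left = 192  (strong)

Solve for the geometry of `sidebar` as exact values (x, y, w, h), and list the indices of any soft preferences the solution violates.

sidebar = (x=157, y=136, w=167, h=98)
violated soft preferences: 18, 19

1. sidebar.x = 157  [nav.left = sidebar.left]
2. sidebar.w = 167  [nav.w = sidebar.w]
3. sidebar.y = 136  [sidebar.top = nav.bottom + 17]
4. sidebar.h = 98  [sidebar.h = 98]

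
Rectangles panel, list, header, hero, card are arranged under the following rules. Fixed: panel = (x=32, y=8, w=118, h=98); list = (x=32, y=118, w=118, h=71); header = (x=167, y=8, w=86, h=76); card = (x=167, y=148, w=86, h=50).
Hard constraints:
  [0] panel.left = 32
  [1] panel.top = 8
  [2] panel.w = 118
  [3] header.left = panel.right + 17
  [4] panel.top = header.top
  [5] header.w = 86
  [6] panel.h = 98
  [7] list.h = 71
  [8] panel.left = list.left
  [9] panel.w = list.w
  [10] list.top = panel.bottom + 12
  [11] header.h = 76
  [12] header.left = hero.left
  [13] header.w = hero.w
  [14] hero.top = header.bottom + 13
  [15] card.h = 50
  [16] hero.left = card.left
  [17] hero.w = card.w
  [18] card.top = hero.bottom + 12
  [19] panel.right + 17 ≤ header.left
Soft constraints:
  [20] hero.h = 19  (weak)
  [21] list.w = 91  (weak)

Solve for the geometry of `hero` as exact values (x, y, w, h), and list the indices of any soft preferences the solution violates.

1. hero.x = 167  [header.left = hero.left]
2. hero.w = 86  [header.w = hero.w]
3. hero.y = 97  [hero.top = header.bottom + 13]
4. hero.h = 39  [card.top = hero.bottom + 12]

hero = (x=167, y=97, w=86, h=39)
violated soft preferences: 20, 21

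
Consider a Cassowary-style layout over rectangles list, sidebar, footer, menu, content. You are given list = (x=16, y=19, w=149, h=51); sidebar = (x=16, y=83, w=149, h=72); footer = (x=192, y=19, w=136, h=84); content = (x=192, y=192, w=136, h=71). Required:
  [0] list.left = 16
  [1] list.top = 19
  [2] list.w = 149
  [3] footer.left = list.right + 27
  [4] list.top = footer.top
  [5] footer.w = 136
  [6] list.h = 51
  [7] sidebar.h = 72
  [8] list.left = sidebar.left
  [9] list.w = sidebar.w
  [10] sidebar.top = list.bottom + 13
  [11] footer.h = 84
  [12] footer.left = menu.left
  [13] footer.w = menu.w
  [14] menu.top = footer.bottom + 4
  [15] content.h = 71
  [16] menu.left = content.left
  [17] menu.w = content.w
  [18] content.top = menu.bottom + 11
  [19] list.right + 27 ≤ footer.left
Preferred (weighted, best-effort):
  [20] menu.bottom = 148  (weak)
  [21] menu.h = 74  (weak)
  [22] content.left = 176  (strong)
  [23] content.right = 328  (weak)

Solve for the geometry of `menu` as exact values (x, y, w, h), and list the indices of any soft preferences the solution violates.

menu = (x=192, y=107, w=136, h=74)
violated soft preferences: 20, 22

1. menu.x = 192  [footer.left = menu.left]
2. menu.w = 136  [footer.w = menu.w]
3. menu.y = 107  [menu.top = footer.bottom + 4]
4. menu.h = 74  [content.top = menu.bottom + 11]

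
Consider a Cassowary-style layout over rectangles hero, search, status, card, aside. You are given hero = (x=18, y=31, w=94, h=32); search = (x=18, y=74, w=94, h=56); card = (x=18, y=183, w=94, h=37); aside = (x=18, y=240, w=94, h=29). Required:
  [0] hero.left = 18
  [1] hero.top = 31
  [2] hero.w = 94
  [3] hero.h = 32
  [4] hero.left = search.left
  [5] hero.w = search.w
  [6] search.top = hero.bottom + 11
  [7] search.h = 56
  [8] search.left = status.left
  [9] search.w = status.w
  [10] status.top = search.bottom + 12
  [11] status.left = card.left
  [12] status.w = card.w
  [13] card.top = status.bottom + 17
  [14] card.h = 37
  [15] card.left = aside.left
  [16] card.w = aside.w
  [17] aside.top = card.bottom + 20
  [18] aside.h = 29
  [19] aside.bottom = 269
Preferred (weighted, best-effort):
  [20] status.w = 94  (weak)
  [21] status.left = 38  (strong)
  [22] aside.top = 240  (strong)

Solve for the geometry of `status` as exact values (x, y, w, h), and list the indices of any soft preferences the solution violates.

status = (x=18, y=142, w=94, h=24)
violated soft preferences: 21

1. status.x = 18  [search.left = status.left]
2. status.w = 94  [search.w = status.w]
3. status.y = 142  [status.top = search.bottom + 12]
4. status.h = 24  [card.top = status.bottom + 17]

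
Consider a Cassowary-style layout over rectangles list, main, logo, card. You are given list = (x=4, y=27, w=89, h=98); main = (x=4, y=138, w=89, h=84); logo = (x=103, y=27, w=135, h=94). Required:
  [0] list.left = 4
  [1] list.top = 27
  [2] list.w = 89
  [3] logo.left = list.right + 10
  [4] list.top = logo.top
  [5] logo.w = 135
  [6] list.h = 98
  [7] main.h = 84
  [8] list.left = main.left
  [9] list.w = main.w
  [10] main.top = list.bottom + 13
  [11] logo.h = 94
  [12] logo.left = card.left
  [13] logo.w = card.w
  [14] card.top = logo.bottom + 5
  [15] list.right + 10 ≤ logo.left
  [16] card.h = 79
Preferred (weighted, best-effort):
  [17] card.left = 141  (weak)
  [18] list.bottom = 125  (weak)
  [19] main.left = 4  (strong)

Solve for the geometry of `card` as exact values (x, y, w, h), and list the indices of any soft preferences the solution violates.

card = (x=103, y=126, w=135, h=79)
violated soft preferences: 17

1. card.x = 103  [logo.left = card.left]
2. card.w = 135  [logo.w = card.w]
3. card.y = 126  [card.top = logo.bottom + 5]
4. card.h = 79  [card.h = 79]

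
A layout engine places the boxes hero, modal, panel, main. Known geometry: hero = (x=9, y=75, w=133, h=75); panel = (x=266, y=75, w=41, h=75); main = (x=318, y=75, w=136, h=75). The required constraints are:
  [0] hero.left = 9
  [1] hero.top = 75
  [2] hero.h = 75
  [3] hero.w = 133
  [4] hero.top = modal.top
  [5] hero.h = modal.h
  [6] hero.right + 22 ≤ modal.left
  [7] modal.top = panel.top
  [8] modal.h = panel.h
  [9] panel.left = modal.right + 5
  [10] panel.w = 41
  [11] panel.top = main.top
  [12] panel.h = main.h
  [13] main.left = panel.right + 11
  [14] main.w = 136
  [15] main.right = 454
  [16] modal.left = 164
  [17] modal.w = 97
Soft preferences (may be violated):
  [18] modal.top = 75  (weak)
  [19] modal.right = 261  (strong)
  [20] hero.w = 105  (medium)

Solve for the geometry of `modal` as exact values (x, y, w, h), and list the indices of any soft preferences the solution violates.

modal = (x=164, y=75, w=97, h=75)
violated soft preferences: 20

1. modal.y = 75  [hero.top = modal.top]
2. modal.h = 75  [hero.h = modal.h]
3. modal.x = 164  [modal.left = 164]
4. modal.w = 97  [modal.w = 97]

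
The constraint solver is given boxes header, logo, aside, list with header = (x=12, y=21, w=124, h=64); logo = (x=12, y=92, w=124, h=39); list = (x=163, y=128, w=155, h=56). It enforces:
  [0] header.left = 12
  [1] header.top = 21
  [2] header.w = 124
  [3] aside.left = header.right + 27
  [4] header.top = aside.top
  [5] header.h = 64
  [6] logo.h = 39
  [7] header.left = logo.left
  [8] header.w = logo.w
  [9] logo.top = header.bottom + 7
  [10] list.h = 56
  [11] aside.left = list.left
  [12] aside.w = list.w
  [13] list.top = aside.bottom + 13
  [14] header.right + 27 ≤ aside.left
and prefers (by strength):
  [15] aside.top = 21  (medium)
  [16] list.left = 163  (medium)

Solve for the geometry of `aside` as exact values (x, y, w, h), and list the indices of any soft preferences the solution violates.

aside = (x=163, y=21, w=155, h=94)
violated soft preferences: none

1. aside.x = 163  [aside.left = header.right + 27]
2. aside.y = 21  [header.top = aside.top]
3. aside.w = 155  [aside.w = list.w]
4. aside.h = 94  [list.top = aside.bottom + 13]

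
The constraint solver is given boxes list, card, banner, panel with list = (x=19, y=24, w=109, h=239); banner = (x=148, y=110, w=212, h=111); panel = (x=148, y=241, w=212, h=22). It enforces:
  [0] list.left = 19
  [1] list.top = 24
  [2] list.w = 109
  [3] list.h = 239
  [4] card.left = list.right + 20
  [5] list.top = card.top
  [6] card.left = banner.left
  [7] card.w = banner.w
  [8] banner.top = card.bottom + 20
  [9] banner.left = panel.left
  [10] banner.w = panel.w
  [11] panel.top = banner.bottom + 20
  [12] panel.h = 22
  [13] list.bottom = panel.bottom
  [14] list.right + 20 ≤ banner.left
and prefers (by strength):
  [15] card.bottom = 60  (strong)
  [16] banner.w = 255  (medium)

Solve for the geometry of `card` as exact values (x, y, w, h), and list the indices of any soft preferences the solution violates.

1. card.x = 148  [card.left = list.right + 20]
2. card.y = 24  [list.top = card.top]
3. card.w = 212  [card.w = banner.w]
4. card.h = 66  [banner.top = card.bottom + 20]

card = (x=148, y=24, w=212, h=66)
violated soft preferences: 15, 16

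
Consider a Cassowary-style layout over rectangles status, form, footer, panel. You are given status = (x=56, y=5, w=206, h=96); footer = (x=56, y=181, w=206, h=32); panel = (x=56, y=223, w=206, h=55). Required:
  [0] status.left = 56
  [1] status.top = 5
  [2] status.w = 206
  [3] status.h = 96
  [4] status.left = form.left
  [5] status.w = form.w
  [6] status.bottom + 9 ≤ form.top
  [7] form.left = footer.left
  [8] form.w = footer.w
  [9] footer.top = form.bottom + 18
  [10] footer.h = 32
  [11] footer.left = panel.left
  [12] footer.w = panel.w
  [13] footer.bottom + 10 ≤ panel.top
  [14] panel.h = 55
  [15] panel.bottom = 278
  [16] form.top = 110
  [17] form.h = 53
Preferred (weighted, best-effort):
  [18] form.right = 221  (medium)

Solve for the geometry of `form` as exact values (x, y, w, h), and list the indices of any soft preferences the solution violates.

1. form.x = 56  [status.left = form.left]
2. form.w = 206  [status.w = form.w]
3. form.y = 110  [form.top = 110]
4. form.h = 53  [form.h = 53]

form = (x=56, y=110, w=206, h=53)
violated soft preferences: 18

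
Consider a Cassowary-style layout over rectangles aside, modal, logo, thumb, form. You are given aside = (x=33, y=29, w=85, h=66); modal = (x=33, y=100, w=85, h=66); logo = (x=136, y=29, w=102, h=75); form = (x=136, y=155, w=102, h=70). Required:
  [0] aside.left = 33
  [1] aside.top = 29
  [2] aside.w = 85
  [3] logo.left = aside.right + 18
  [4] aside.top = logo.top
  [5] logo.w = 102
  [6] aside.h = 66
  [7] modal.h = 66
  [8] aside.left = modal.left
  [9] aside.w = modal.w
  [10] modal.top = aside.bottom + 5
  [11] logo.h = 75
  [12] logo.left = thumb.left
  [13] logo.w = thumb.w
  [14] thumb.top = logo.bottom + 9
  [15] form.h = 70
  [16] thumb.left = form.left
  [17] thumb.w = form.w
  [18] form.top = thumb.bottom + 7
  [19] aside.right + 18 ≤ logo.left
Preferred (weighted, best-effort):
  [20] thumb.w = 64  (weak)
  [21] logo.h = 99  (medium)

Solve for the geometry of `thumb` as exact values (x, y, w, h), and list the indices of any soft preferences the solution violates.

1. thumb.x = 136  [logo.left = thumb.left]
2. thumb.w = 102  [logo.w = thumb.w]
3. thumb.y = 113  [thumb.top = logo.bottom + 9]
4. thumb.h = 35  [form.top = thumb.bottom + 7]

thumb = (x=136, y=113, w=102, h=35)
violated soft preferences: 20, 21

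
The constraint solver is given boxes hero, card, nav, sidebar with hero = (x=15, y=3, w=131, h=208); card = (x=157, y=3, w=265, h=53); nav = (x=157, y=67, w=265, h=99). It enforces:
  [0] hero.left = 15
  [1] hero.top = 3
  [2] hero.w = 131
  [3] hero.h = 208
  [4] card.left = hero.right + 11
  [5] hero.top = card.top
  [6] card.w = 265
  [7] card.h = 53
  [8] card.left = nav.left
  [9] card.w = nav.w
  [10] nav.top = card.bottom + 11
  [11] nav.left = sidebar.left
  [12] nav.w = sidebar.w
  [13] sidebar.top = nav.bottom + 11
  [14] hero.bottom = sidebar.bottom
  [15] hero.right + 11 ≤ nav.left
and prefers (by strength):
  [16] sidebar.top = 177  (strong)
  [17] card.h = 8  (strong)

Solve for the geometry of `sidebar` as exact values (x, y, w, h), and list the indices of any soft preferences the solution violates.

sidebar = (x=157, y=177, w=265, h=34)
violated soft preferences: 17

1. sidebar.x = 157  [nav.left = sidebar.left]
2. sidebar.w = 265  [nav.w = sidebar.w]
3. sidebar.y = 177  [sidebar.top = nav.bottom + 11]
4. sidebar.h = 34  [hero.bottom = sidebar.bottom]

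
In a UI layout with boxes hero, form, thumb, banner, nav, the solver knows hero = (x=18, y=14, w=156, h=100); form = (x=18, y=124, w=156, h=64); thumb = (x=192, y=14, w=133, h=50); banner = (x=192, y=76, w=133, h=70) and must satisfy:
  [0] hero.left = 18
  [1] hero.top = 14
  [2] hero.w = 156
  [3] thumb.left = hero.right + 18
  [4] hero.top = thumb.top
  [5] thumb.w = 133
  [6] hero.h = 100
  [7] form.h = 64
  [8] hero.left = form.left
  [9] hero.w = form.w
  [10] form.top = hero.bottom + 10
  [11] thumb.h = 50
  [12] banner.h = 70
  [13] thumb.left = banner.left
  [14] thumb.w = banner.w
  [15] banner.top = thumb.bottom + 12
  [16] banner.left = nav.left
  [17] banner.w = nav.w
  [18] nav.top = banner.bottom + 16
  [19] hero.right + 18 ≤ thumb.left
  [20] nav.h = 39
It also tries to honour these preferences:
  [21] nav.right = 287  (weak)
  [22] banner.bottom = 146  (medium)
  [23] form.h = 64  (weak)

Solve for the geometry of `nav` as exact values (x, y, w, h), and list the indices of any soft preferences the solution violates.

nav = (x=192, y=162, w=133, h=39)
violated soft preferences: 21

1. nav.x = 192  [banner.left = nav.left]
2. nav.w = 133  [banner.w = nav.w]
3. nav.y = 162  [nav.top = banner.bottom + 16]
4. nav.h = 39  [nav.h = 39]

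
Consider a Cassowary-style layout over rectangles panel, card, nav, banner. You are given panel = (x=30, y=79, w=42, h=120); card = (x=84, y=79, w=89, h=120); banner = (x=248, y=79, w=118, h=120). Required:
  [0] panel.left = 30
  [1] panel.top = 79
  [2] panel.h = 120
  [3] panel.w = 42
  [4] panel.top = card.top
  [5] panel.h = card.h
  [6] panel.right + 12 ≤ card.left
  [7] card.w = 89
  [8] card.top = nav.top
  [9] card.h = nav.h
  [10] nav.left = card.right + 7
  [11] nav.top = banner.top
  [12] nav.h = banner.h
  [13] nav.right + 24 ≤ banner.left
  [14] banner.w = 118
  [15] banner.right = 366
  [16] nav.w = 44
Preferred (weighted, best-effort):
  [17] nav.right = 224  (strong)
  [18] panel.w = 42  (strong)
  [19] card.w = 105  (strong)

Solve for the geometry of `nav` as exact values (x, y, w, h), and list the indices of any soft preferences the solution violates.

1. nav.y = 79  [card.top = nav.top]
2. nav.h = 120  [card.h = nav.h]
3. nav.x = 180  [nav.left = card.right + 7]
4. nav.w = 44  [nav.w = 44]

nav = (x=180, y=79, w=44, h=120)
violated soft preferences: 19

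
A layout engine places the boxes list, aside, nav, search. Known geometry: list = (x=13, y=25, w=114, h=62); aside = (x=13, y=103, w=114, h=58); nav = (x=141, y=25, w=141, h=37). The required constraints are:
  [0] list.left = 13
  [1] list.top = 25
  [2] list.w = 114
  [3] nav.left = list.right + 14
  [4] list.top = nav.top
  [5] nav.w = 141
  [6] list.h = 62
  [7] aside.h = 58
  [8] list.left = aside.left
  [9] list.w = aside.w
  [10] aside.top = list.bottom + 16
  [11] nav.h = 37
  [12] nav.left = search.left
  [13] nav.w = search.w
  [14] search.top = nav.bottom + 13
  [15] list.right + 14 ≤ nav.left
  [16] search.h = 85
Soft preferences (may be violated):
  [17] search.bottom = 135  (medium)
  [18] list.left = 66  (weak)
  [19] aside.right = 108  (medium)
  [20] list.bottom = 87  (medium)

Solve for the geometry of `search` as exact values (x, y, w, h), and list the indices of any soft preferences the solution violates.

1. search.x = 141  [nav.left = search.left]
2. search.w = 141  [nav.w = search.w]
3. search.y = 75  [search.top = nav.bottom + 13]
4. search.h = 85  [search.h = 85]

search = (x=141, y=75, w=141, h=85)
violated soft preferences: 17, 18, 19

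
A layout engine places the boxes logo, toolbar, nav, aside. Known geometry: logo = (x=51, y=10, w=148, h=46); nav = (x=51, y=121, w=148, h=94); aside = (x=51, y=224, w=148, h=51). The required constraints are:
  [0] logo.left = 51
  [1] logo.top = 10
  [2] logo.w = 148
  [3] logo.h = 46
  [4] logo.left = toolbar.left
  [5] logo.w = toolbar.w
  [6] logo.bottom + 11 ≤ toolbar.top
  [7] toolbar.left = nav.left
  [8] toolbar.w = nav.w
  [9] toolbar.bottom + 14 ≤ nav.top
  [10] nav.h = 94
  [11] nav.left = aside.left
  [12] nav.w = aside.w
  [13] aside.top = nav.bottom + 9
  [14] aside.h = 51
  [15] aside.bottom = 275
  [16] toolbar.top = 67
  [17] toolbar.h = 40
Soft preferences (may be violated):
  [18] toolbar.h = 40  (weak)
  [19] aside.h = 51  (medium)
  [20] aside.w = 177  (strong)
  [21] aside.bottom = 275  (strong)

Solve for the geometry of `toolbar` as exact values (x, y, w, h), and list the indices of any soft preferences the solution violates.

toolbar = (x=51, y=67, w=148, h=40)
violated soft preferences: 20

1. toolbar.x = 51  [logo.left = toolbar.left]
2. toolbar.w = 148  [logo.w = toolbar.w]
3. toolbar.y = 67  [toolbar.top = 67]
4. toolbar.h = 40  [toolbar.h = 40]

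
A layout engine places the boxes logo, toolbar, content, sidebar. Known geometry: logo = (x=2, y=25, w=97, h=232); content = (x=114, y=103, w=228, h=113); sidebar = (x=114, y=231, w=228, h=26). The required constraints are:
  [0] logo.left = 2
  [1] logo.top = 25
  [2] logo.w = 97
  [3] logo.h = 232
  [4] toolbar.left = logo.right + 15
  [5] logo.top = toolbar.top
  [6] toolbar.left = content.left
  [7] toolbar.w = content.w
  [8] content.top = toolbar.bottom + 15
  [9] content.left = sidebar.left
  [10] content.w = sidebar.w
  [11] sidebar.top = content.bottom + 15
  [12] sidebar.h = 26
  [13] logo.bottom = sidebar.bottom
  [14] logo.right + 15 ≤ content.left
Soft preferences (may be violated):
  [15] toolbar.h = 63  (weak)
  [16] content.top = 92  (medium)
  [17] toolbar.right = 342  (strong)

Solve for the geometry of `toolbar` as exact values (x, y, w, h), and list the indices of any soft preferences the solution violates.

toolbar = (x=114, y=25, w=228, h=63)
violated soft preferences: 16

1. toolbar.x = 114  [toolbar.left = logo.right + 15]
2. toolbar.y = 25  [logo.top = toolbar.top]
3. toolbar.w = 228  [toolbar.w = content.w]
4. toolbar.h = 63  [content.top = toolbar.bottom + 15]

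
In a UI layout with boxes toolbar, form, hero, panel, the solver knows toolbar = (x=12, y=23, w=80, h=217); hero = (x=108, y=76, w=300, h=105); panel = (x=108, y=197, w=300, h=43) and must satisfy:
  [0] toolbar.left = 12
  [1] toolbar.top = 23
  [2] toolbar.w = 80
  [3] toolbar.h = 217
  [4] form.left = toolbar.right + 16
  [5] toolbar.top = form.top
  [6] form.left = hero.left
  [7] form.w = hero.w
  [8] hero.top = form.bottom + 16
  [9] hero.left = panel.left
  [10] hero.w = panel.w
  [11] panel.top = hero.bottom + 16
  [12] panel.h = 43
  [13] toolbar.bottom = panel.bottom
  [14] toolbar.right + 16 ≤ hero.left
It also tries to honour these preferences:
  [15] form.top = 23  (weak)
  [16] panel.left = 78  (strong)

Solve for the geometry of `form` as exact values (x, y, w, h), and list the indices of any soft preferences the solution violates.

form = (x=108, y=23, w=300, h=37)
violated soft preferences: 16

1. form.x = 108  [form.left = toolbar.right + 16]
2. form.y = 23  [toolbar.top = form.top]
3. form.w = 300  [form.w = hero.w]
4. form.h = 37  [hero.top = form.bottom + 16]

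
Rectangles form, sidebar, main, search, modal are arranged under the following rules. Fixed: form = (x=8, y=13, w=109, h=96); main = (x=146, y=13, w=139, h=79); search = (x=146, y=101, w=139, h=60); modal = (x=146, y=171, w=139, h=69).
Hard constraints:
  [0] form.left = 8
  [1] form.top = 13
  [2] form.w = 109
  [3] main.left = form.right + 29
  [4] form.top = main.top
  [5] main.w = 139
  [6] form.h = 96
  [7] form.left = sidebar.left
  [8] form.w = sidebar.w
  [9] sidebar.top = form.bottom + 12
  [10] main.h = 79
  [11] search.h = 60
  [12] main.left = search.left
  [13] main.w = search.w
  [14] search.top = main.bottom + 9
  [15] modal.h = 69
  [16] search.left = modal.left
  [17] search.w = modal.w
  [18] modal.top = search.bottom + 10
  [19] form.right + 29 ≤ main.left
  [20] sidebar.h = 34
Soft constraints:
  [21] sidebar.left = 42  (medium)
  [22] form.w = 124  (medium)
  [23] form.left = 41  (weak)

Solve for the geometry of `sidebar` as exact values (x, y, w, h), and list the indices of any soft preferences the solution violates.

1. sidebar.x = 8  [form.left = sidebar.left]
2. sidebar.w = 109  [form.w = sidebar.w]
3. sidebar.y = 121  [sidebar.top = form.bottom + 12]
4. sidebar.h = 34  [sidebar.h = 34]

sidebar = (x=8, y=121, w=109, h=34)
violated soft preferences: 21, 22, 23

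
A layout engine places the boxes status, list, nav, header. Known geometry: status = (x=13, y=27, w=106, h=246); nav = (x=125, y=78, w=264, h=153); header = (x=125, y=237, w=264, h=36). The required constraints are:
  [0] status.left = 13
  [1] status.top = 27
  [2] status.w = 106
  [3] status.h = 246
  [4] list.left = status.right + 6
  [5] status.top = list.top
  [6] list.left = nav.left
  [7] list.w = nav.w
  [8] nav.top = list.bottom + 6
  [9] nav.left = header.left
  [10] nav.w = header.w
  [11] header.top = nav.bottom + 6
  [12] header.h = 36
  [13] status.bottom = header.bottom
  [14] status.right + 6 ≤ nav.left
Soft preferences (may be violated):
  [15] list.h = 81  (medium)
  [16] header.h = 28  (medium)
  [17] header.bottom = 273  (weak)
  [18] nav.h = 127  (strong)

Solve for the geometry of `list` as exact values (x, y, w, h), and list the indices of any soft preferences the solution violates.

list = (x=125, y=27, w=264, h=45)
violated soft preferences: 15, 16, 18

1. list.x = 125  [list.left = status.right + 6]
2. list.y = 27  [status.top = list.top]
3. list.w = 264  [list.w = nav.w]
4. list.h = 45  [nav.top = list.bottom + 6]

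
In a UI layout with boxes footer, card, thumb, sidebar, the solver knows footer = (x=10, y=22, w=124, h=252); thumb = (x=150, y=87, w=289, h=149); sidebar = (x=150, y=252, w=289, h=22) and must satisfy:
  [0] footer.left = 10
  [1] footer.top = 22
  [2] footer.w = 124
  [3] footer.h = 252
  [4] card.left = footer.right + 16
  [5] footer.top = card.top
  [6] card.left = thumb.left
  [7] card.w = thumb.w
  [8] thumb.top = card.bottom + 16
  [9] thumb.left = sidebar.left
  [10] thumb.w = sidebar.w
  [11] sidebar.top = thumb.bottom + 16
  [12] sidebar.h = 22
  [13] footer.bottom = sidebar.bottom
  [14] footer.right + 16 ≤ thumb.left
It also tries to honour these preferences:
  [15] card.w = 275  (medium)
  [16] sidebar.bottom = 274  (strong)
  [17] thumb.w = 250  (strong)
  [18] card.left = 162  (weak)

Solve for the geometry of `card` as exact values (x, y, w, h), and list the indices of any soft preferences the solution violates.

card = (x=150, y=22, w=289, h=49)
violated soft preferences: 15, 17, 18

1. card.x = 150  [card.left = footer.right + 16]
2. card.y = 22  [footer.top = card.top]
3. card.w = 289  [card.w = thumb.w]
4. card.h = 49  [thumb.top = card.bottom + 16]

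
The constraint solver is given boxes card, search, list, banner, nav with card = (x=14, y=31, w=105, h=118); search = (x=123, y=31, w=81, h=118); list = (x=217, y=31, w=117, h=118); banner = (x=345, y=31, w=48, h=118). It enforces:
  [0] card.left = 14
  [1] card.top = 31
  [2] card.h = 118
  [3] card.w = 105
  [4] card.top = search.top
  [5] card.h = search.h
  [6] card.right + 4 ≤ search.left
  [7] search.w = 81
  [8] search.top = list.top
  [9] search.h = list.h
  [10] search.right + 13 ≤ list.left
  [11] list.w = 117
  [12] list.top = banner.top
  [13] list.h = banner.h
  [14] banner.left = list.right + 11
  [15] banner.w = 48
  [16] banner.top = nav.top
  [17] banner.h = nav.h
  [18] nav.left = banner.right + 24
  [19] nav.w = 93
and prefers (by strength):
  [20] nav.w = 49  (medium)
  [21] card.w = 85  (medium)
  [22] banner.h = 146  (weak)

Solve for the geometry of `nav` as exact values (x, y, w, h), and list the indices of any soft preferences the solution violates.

1. nav.y = 31  [banner.top = nav.top]
2. nav.h = 118  [banner.h = nav.h]
3. nav.x = 417  [nav.left = banner.right + 24]
4. nav.w = 93  [nav.w = 93]

nav = (x=417, y=31, w=93, h=118)
violated soft preferences: 20, 21, 22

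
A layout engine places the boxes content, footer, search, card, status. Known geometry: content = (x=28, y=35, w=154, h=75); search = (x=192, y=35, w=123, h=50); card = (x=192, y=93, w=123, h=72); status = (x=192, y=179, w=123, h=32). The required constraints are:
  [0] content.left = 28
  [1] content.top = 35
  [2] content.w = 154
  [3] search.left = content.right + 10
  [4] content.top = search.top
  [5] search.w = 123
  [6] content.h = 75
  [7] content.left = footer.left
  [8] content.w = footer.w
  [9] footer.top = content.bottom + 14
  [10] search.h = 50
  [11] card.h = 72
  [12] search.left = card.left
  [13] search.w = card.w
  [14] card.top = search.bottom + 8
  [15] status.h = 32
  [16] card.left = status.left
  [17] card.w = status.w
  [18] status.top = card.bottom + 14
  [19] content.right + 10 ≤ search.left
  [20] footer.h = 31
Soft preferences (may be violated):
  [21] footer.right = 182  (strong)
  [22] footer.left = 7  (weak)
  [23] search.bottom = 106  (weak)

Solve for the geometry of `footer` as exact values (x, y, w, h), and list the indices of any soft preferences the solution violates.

1. footer.x = 28  [content.left = footer.left]
2. footer.w = 154  [content.w = footer.w]
3. footer.y = 124  [footer.top = content.bottom + 14]
4. footer.h = 31  [footer.h = 31]

footer = (x=28, y=124, w=154, h=31)
violated soft preferences: 22, 23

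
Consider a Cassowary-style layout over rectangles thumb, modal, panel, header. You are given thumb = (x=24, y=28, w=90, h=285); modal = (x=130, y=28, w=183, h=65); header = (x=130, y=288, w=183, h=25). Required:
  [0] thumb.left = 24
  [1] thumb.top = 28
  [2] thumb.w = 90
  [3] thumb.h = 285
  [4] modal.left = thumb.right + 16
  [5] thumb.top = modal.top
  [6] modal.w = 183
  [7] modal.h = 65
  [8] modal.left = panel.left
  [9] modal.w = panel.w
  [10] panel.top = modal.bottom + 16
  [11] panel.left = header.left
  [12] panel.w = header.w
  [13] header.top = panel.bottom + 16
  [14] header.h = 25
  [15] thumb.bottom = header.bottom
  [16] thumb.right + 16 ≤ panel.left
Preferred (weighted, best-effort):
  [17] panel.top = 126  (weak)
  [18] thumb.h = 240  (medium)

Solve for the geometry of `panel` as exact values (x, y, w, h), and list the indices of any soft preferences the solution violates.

1. panel.x = 130  [modal.left = panel.left]
2. panel.w = 183  [modal.w = panel.w]
3. panel.y = 109  [panel.top = modal.bottom + 16]
4. panel.h = 163  [header.top = panel.bottom + 16]

panel = (x=130, y=109, w=183, h=163)
violated soft preferences: 17, 18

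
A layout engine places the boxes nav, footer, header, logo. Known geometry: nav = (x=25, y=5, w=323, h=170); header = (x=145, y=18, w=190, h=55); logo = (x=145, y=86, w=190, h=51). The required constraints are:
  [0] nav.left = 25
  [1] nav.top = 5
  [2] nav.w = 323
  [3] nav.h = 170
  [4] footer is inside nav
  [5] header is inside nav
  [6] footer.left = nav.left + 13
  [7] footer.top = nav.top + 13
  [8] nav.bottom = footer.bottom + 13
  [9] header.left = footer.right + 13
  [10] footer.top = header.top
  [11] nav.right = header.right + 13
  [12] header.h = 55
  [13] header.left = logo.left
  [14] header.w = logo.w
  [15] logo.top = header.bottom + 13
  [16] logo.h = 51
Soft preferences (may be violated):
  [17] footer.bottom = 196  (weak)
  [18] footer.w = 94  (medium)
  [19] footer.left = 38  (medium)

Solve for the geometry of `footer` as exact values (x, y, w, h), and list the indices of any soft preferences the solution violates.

1. footer.x = 38  [footer.left = nav.left + 13]
2. footer.y = 18  [footer.top = nav.top + 13]
3. footer.h = 144  [nav.bottom = footer.bottom + 13]
4. footer.w = 94  [header.left = footer.right + 13]

footer = (x=38, y=18, w=94, h=144)
violated soft preferences: 17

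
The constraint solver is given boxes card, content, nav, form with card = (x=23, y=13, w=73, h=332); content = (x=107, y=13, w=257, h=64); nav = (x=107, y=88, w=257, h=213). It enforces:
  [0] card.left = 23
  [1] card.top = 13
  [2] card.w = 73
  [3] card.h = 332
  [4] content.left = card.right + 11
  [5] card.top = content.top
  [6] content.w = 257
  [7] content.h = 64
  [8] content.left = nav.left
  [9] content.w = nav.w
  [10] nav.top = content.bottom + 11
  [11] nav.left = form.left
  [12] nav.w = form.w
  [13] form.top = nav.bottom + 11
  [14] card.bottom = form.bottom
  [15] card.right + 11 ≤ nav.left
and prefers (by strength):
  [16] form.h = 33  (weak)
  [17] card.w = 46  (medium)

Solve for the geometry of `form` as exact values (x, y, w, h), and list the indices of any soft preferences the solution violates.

form = (x=107, y=312, w=257, h=33)
violated soft preferences: 17

1. form.x = 107  [nav.left = form.left]
2. form.w = 257  [nav.w = form.w]
3. form.y = 312  [form.top = nav.bottom + 11]
4. form.h = 33  [card.bottom = form.bottom]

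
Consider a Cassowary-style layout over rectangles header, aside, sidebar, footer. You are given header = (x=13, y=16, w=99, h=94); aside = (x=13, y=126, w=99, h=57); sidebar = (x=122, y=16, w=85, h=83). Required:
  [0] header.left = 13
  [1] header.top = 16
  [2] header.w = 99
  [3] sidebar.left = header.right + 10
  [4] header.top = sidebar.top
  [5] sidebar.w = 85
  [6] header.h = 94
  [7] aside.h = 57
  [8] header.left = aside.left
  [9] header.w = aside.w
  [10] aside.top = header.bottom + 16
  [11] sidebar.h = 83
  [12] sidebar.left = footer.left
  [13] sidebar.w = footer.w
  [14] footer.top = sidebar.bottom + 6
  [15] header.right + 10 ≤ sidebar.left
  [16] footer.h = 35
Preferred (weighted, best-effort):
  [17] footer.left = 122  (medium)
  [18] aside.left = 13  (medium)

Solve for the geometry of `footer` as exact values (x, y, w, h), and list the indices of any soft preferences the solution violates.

footer = (x=122, y=105, w=85, h=35)
violated soft preferences: none

1. footer.x = 122  [sidebar.left = footer.left]
2. footer.w = 85  [sidebar.w = footer.w]
3. footer.y = 105  [footer.top = sidebar.bottom + 6]
4. footer.h = 35  [footer.h = 35]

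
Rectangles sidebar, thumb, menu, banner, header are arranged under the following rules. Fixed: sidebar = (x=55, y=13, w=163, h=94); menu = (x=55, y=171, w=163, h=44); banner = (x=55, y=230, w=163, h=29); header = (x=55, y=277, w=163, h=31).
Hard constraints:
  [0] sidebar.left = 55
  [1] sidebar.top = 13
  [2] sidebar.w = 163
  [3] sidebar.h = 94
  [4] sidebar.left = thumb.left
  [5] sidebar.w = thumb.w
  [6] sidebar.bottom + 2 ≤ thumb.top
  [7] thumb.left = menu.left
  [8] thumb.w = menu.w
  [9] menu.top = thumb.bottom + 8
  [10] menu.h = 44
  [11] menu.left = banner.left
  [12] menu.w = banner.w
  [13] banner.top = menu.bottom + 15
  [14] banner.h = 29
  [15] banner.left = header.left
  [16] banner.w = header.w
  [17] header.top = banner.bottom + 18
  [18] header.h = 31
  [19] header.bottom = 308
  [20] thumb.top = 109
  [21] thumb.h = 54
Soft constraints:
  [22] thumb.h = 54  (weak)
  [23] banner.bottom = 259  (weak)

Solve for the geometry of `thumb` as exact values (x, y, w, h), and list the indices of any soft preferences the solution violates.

1. thumb.x = 55  [sidebar.left = thumb.left]
2. thumb.w = 163  [sidebar.w = thumb.w]
3. thumb.y = 109  [thumb.top = 109]
4. thumb.h = 54  [thumb.h = 54]

thumb = (x=55, y=109, w=163, h=54)
violated soft preferences: none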